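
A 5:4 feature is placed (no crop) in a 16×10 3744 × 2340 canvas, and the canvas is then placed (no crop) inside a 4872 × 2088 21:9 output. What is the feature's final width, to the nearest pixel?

5:4 in 3744×2340: fills the height, so the feature is 2925.00 × 2340.00.
Second fit — the 16×10 canvas into 4872×2088 spans the height: 3340.80 × 2088.00 (×0.8923 from 3744×2340).
Applying the same ×0.8923: 2925.00 → 2610.00.

2610 px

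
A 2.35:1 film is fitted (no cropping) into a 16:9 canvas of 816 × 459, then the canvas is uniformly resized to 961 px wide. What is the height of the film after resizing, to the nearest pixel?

Fitted into 816×459, the film spans the width; its height is 816 / 2.350 ≈ 347.23 px.
Scaling 816 → 961 is ×1.1777, so the height becomes 347.23 × 1.1777 ≈ 408.94 px.

409 px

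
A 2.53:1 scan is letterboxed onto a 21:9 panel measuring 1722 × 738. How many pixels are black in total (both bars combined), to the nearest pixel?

Since 2.530 > 2.333, the scan is width-limited.
Content height = 1722 / 2.530 ≈ 680.6324 px.
Leftover height: 738 − 680.6324 = 57.3676 px.
Bar area = 57.3676 × 1722 ≈ 98787 px.

98787 pixels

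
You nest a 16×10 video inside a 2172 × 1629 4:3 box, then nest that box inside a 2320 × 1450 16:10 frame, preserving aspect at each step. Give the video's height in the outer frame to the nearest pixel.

1208 px

Inside the 2172×1629 canvas the video is width-limited at 2172.00 × 1357.50.
Second fit — the 4:3 canvas into 2320×1450 spans the height: 1933.33 × 1450.00 (×0.8901 from 2172×1629).
So the video's height is 1357.50 × 0.8901 ≈ 1208.33.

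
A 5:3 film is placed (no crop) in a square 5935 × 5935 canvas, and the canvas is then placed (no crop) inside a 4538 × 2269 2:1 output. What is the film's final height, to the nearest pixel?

1361 px

First fit — 5:3 into 5935×5935 spans the width: 5935.00 × 3561.00.
The square canvas is height-limited in 4538×2269, giving 2269.00 × 2269.00; scale factor 0.3823.
The film scales with it: height 3561.00 × 0.3823 ≈ 1361.40.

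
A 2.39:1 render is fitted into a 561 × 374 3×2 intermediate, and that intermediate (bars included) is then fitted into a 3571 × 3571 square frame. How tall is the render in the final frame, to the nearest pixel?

1494 px

Inside the 561×374 canvas the render is width-limited at 561.00 × 234.73.
The 3×2 canvas is width-limited in 3571×3571, giving 3571.00 × 2380.67; scale factor 6.3654.
Applying the same ×6.3654: 234.73 → 1494.14.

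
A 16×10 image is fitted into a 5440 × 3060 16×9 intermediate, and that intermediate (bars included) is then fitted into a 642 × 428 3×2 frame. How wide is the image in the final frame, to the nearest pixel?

578 px

16×10 in 5440×3060: fills the height, so the image is 4896.00 × 3060.00.
Second fit — the 16×9 canvas into 642×428 spans the width: 642.00 × 361.12 (×0.1180 from 5440×3060).
Applying the same ×0.1180: 4896.00 → 577.80.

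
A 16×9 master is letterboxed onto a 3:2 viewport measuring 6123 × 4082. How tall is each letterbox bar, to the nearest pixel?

319 px

16×9 is wider than 3:2, so it spans the full width.
The master is 6123 × 9/16 ≈ 3444.19 px tall.
Leftover height: 4082 − 3444.19 = 637.81 px → 318.91 each side.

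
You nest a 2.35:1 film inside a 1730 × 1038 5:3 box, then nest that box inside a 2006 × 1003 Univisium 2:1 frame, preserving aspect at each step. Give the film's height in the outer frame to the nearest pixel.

711 px

Inside the 1730×1038 canvas the film is width-limited at 1730.00 × 736.17.
5:3 in 2006×1003: fills the height, so the intermediate becomes 1671.67 × 1003.00 — a scale of ×0.9663.
So the film's height is 736.17 × 0.9663 ≈ 711.35.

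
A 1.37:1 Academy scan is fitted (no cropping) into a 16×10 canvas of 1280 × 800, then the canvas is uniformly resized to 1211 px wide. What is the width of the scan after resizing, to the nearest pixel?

At 1280×800 the scan is height-limited, so width = 800 × 1.370 ≈ 1096.00 px.
Scaling 1280 → 1211 is ×0.9461, so the width becomes 1096.00 × 0.9461 ≈ 1036.92 px.

1037 px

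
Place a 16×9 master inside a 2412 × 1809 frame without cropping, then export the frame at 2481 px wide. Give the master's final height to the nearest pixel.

1396 px

In the 2412×1809 frame the master fills the width: height = 2412 × 9/16 ≈ 1356.75 px.
Resizing to 2481 px wide multiplies everything by 1.0286: 1356.75 → 1395.56 px.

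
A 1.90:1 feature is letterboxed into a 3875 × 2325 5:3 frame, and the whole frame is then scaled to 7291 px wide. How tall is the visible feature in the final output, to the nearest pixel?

At 3875×2325 the feature is width-limited, so height = 3875 / 1.900 ≈ 2039.47 px.
Scaling 3875 → 7291 is ×1.8815, so the height becomes 2039.47 × 1.8815 ≈ 3837.37 px.

3837 px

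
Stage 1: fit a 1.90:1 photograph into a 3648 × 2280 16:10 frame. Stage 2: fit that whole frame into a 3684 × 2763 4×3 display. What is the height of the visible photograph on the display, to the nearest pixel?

Inside the 3648×2280 canvas the photograph is width-limited at 3648.00 × 1920.00.
The 16:10 canvas is width-limited in 3684×2763, giving 3684.00 × 2302.50; scale factor 1.0099.
So the photograph's height is 1920.00 × 1.0099 ≈ 1938.95.

1939 px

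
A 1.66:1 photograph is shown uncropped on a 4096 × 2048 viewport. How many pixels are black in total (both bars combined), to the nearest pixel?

1.66:1 (1.660) < Univisium 2:1 (2.000), so the photograph fills the height.
Content width = 2048 × 1.660 ≈ 3399.6800 px.
4096 − 3399.6800 = 696.3200 px of bars.
Bar area = 696.3200 × 2048 ≈ 1426063 px.

1426063 pixels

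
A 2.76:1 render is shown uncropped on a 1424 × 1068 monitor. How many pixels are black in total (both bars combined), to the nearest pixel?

Since 2.760 > 1.333, the render is width-limited.
That makes the image 515.9420 px tall (1424 / 2.760).
Black = 1068 − 515.9420 = 552.0580 px.
Bar area = 552.0580 × 1424 ≈ 786131 px.

786131 pixels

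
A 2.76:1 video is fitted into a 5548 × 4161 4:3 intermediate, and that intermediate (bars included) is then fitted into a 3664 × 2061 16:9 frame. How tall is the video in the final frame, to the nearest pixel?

996 px

2.76:1 in 5548×4161: fills the width, so the video is 5548.00 × 2010.14.
4:3 in 3664×2061: fills the height, so the intermediate becomes 2748.00 × 2061.00 — a scale of ×0.4953.
The video scales with it: height 2010.14 × 0.4953 ≈ 995.65.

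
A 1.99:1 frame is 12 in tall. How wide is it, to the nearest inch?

Width = 12 × 1.990 = 23.88.

24 in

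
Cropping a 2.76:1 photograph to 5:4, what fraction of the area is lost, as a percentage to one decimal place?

54.7%

5:4 is narrower than 2.76:1, so the crop keeps the full height and trims the width.
(1.250)/(2.760) ≈ 0.453 of the area survives, leaving 54.71% discarded.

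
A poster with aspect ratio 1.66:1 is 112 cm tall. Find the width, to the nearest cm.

Width = 112 × 1.660 = 185.92.

186 cm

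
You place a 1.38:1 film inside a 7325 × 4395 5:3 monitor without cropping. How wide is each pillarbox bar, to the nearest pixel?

630 px

1.38:1 is narrower than 5:3, so it spans the full height.
The film is 4395 × 1.380 ≈ 6065.10 px wide.
Leftover width: 7325 − 6065.10 = 1259.90 px → 629.95 each side.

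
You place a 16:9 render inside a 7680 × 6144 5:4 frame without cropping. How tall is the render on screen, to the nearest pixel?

4320 px

16:9 is wider than 5:4, so it spans the full width.
That makes the image 4320.00 px tall (7680 × 9/16).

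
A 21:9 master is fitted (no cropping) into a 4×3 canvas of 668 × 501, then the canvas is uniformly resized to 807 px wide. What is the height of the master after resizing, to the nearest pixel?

346 px

Fitted into 668×501, the master spans the width; its height is 668 × 9/21 ≈ 286.29 px.
Scaling 668 → 807 is ×1.2081, so the height becomes 286.29 × 1.2081 ≈ 345.86 px.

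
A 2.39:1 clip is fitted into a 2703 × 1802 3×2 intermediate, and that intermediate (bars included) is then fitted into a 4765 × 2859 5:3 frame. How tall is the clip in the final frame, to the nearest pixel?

1794 px

Inside the 2703×1802 canvas the clip is width-limited at 2703.00 × 1130.96.
The 3×2 canvas is height-limited in 4765×2859, giving 4288.50 × 2859.00; scale factor 1.5866.
The clip scales with it: height 1130.96 × 1.5866 ≈ 1794.35.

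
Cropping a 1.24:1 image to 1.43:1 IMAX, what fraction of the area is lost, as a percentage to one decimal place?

The width stays; only height is cut (since 1.43:1 IMAX is wider than 1.24:1).
(1.240)/(1.430) ≈ 0.867 of the area survives, leaving 13.29% discarded.

13.3%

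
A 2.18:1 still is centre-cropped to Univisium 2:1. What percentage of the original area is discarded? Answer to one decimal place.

8.3%

Univisium 2:1 is narrower than 2.18:1, so the crop keeps the full height and trims the width.
Area ratio = (2.000)/(2.180) = 91.74%; the remaining 8.26% is cropped out.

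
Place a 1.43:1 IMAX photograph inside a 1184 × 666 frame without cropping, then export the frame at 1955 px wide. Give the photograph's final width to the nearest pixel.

1573 px

Fitted into 1184×666, the photograph spans the height; its width is 666 × 1.430 ≈ 952.38 px.
Scaling 1184 → 1955 is ×1.6512, so the width becomes 952.38 × 1.6512 ≈ 1572.55 px.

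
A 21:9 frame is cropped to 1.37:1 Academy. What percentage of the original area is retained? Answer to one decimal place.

58.7%

1.37:1 Academy is narrower than 21:9, so the crop keeps the full height and trims the width.
Area ratio = (1.370)/(2.333) = 58.71% retained.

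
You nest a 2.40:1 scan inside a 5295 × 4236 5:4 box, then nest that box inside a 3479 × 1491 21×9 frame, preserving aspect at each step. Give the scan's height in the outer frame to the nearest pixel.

Inside the 5295×4236 canvas the scan is width-limited at 5295.00 × 2206.25.
The 5:4 canvas is height-limited in 3479×1491, giving 1863.75 × 1491.00; scale factor 0.3520.
The scan scales with it: height 2206.25 × 0.3520 ≈ 776.56.

777 px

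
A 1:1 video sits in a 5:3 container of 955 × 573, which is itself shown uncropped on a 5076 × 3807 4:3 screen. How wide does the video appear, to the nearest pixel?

Inside the 955×573 canvas the video is height-limited at 573.00 × 573.00.
5:3 in 5076×3807: fills the width, so the intermediate becomes 5076.00 × 3045.60 — a scale of ×5.3152.
Applying the same ×5.3152: 573.00 → 3045.60.

3046 px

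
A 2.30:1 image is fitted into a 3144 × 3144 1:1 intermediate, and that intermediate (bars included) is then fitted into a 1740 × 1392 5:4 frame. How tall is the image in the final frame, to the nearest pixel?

605 px

2.30:1 in 3144×3144: fills the width, so the image is 3144.00 × 1366.96.
The 1:1 canvas is height-limited in 1740×1392, giving 1392.00 × 1392.00; scale factor 0.4427.
Applying the same ×0.4427: 1366.96 → 605.22.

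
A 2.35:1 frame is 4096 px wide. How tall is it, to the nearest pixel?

At 2.35:1, 4096 / 2.350 ≈ 1742.98.

1743 px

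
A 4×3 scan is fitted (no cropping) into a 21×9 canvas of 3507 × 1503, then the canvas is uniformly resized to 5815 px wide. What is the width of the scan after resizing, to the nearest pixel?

In the 3507×1503 frame the scan fills the height: width = 1503 × 4/3 ≈ 2004.00 px.
Scaling 3507 → 5815 is ×1.6581, so the width becomes 2004.00 × 1.6581 ≈ 3322.86 px.

3323 px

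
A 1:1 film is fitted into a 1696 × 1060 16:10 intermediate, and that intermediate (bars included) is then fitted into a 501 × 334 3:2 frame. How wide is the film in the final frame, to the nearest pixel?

First fit — 1:1 into 1696×1060 spans the height: 1060.00 × 1060.00.
Second fit — the 16:10 canvas into 501×334 spans the width: 501.00 × 313.12 (×0.2954 from 1696×1060).
The film scales with it: width 1060.00 × 0.2954 ≈ 313.12.

313 px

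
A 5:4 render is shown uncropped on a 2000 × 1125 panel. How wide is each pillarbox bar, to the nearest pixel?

297 px

5:4 (1.250) < 16:9 (1.778), so the render fills the height.
That makes the image 1406.25 px wide (1125 × 5/4).
2000 − 1406.25 = 593.75 px of bars (296.88 each).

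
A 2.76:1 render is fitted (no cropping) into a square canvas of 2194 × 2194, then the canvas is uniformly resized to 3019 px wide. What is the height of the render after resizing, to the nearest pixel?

At 2194×2194 the render is width-limited, so height = 2194 / 2.760 ≈ 794.93 px.
The frame scales by 3019/2194 = 1.3760; 794.93 × 1.3760 ≈ 1093.84 px.

1094 px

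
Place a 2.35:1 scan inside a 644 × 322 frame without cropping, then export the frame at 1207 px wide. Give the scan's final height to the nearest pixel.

514 px

In the 644×322 frame the scan fills the width: height = 644 / 2.350 ≈ 274.04 px.
Resizing to 1207 px wide multiplies everything by 1.8742: 274.04 → 513.62 px.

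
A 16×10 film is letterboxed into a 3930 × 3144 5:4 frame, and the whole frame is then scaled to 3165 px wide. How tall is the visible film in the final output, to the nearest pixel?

Fitted into 3930×3144, the film spans the width; its height is 3930 × 10/16 ≈ 2456.25 px.
The frame scales by 3165/3930 = 0.8053; 2456.25 × 0.8053 ≈ 1978.12 px.

1978 px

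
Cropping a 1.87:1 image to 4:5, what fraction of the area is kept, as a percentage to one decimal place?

Going from 1.87:1 to 4:5 means cutting width while keeping height.
Fraction kept = (0.800)/(1.870) ≈ 42.78%.

42.8%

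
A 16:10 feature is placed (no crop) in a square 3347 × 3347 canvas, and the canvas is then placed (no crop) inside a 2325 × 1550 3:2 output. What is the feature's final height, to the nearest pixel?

969 px

16:10 in 3347×3347: fills the width, so the feature is 3347.00 × 2091.88.
Second fit — the square canvas into 2325×1550 spans the height: 1550.00 × 1550.00 (×0.4631 from 3347×3347).
So the feature's height is 2091.88 × 0.4631 ≈ 968.75.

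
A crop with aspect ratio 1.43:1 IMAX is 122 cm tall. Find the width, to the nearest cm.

174 cm

At 1.43:1 IMAX, 122 × 1.430 ≈ 174.46.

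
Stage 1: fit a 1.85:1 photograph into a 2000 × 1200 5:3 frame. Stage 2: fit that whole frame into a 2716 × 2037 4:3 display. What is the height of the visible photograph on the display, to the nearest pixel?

1.85:1 in 2000×1200: fills the width, so the photograph is 2000.00 × 1081.08.
The 5:3 canvas is width-limited in 2716×2037, giving 2716.00 × 1629.60; scale factor 1.3580.
The photograph scales with it: height 1081.08 × 1.3580 ≈ 1468.11.

1468 px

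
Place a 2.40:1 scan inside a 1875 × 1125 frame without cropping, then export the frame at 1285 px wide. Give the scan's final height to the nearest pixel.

535 px

In the 1875×1125 frame the scan fills the width: height = 1875 / 2.400 ≈ 781.25 px.
The frame scales by 1285/1875 = 0.6853; 781.25 × 0.6853 ≈ 535.42 px.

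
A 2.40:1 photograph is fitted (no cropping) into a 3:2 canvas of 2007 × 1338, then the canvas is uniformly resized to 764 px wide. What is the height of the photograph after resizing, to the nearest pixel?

Fitted into 2007×1338, the photograph spans the width; its height is 2007 / 2.400 ≈ 836.25 px.
Scaling 2007 → 764 is ×0.3807, so the height becomes 836.25 × 0.3807 ≈ 318.33 px.

318 px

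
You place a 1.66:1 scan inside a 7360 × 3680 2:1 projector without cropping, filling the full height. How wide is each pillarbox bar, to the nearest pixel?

626 px

That makes the image 6108.80 px wide (3680 × 1.660).
Black = 7360 − 6108.80 = 1251.20 px, or 625.60 per bar.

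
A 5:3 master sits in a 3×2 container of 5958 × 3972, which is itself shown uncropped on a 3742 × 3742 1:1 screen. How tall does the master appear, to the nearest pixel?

2245 px

5:3 in 5958×3972: fills the width, so the master is 5958.00 × 3574.80.
3×2 in 3742×3742: fills the width, so the intermediate becomes 3742.00 × 2494.67 — a scale of ×0.6281.
So the master's height is 3574.80 × 0.6281 ≈ 2245.20.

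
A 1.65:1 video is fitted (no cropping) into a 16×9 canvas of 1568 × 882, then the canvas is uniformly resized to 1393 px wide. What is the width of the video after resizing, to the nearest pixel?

1293 px

At 1568×882 the video is height-limited, so width = 882 × 1.650 ≈ 1455.30 px.
Scaling 1568 → 1393 is ×0.8884, so the width becomes 1455.30 × 0.8884 ≈ 1292.88 px.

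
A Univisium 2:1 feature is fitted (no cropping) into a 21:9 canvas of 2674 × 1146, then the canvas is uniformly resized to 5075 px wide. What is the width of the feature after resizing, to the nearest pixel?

In the 2674×1146 frame the feature fills the height: width = 1146 × 2/1 ≈ 2292.00 px.
Resizing to 5075 px wide multiplies everything by 1.8979: 2292.00 → 4350.00 px.

4350 px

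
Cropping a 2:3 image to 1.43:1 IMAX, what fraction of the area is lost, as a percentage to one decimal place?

1.43:1 IMAX is wider than 2:3, so the crop keeps the full width and trims the height.
Fraction kept = (0.667)/(1.430) ≈ 46.62%, so 53.38% is lost.

53.4%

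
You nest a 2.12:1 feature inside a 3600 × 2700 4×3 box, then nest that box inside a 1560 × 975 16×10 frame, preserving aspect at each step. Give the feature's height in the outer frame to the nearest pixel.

2.12:1 in 3600×2700: fills the width, so the feature is 3600.00 × 1698.11.
4×3 in 1560×975: fills the height, so the intermediate becomes 1300.00 × 975.00 — a scale of ×0.3611.
So the feature's height is 1698.11 × 0.3611 ≈ 613.21.

613 px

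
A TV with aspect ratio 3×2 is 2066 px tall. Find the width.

At 3×2, 2066 × 3/2 ≈ 3099.

3099 px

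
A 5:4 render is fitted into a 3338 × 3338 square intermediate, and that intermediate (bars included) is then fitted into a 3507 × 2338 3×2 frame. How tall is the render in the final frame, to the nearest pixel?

1870 px

First fit — 5:4 into 3338×3338 spans the width: 3338.00 × 2670.40.
The square canvas is height-limited in 3507×2338, giving 2338.00 × 2338.00; scale factor 0.7004.
The render scales with it: height 2670.40 × 0.7004 ≈ 1870.40.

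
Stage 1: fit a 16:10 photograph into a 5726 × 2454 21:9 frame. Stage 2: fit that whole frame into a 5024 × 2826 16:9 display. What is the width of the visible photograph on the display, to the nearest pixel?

3445 px

Inside the 5726×2454 canvas the photograph is height-limited at 3926.40 × 2454.00.
21:9 in 5024×2826: fills the width, so the intermediate becomes 5024.00 × 2153.14 — a scale of ×0.8774.
Applying the same ×0.8774: 3926.40 → 3445.03.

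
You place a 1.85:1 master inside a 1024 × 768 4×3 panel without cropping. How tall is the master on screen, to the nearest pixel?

554 px

Since 1.850 > 1.333, the master is width-limited.
Content height = 1024 / 1.850 ≈ 553.51 px.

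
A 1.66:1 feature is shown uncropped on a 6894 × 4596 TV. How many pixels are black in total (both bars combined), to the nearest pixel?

3053959 pixels

1.66:1 (1.660) > 3:2 (1.500), so the feature fills the width.
That makes the image 4153.0120 px tall (6894 / 1.660).
4596 − 4153.0120 = 442.9880 px of bars.
That's 442.9880 × 6894 ≈ 3053959 black pixels.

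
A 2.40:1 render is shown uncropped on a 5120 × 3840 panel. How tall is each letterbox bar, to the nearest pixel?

Since 2.400 > 1.333, the render is width-limited.
Content height = 5120 / 2.400 ≈ 2133.33 px.
Leftover height: 3840 − 2133.33 = 1706.67 px → 853.33 each side.

853 px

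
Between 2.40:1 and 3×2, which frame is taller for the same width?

2.4 and 3×2 = 1.5; 2.4 > 1.5. The smaller width-to-height ratio is the taller frame.

3×2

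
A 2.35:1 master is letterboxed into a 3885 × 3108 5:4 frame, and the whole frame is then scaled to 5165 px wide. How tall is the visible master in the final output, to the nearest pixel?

2198 px

In the 3885×3108 frame the master fills the width: height = 3885 / 2.350 ≈ 1653.19 px.
Resizing to 5165 px wide multiplies everything by 1.3295: 1653.19 → 2197.87 px.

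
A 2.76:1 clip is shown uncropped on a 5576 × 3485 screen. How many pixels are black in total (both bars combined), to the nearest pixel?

8167224 pixels

2.76:1 (2.760) > 16:10 (1.600), so the clip fills the width.
That makes the image 2020.2899 px tall (5576 / 2.760).
Leftover height: 3485 − 2020.2899 = 1464.7101 px.
Across the 5576-px span: 1464.7101 × 5576 ≈ 8167224 px.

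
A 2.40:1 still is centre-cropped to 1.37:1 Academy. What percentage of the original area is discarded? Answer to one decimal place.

42.9%

The height stays; only width is cut (since 1.37:1 Academy is narrower than 2.40:1).
Area ratio = (1.370)/(2.400) = 57.08%; the remaining 42.92% is cropped out.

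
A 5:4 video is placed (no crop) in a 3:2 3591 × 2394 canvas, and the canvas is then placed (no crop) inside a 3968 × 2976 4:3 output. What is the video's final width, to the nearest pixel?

3307 px

5:4 in 3591×2394: fills the height, so the video is 2992.50 × 2394.00.
Second fit — the 3:2 canvas into 3968×2976 spans the width: 3968.00 × 2645.33 (×1.1050 from 3591×2394).
The video scales with it: width 2992.50 × 1.1050 ≈ 3306.67.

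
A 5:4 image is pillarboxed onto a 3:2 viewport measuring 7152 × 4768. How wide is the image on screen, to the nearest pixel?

5960 px

Since 1.250 < 1.500, the image is height-limited.
Content width = 4768 × 5/4 ≈ 5960.00 px.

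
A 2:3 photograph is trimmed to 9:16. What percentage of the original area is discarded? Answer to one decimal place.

15.6%

Going from 2:3 to 9:16 means cutting width while keeping height.
Area ratio = (0.562)/(0.667) = 84.38%; the remaining 15.62% is cropped out.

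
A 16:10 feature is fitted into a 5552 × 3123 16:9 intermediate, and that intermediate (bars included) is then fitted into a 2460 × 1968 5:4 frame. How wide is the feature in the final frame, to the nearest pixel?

2214 px

First fit — 16:10 into 5552×3123 spans the height: 4996.80 × 3123.00.
Second fit — the 16:9 canvas into 2460×1968 spans the width: 2460.00 × 1383.75 (×0.4431 from 5552×3123).
So the feature's width is 4996.80 × 0.4431 ≈ 2214.00.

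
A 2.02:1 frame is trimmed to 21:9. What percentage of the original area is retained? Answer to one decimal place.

21:9 is wider than 2.02:1, so the crop keeps the full width and trims the height.
Area ratio = (2.020)/(2.333) = 86.57% retained.

86.6%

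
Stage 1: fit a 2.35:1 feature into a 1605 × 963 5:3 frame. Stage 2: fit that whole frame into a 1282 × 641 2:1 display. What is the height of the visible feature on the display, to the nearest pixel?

First fit — 2.35:1 into 1605×963 spans the width: 1605.00 × 682.98.
Second fit — the 5:3 canvas into 1282×641 spans the height: 1068.33 × 641.00 (×0.6656 from 1605×963).
Applying the same ×0.6656: 682.98 → 454.61.

455 px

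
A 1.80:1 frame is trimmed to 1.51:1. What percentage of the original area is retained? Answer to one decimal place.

83.9%

1.51:1 is narrower than 1.80:1, so the crop keeps the full height and trims the width.
Fraction kept = (1.510)/(1.800) ≈ 83.89%.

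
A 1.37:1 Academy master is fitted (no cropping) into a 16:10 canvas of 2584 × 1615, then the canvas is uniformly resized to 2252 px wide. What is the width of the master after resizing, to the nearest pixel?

1928 px

Fitted into 2584×1615, the master spans the height; its width is 1615 × 1.370 ≈ 2212.55 px.
Resizing to 2252 px wide multiplies everything by 0.8715: 2212.55 → 1928.28 px.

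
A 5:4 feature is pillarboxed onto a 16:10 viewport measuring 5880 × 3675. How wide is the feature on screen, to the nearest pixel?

4594 px

5:4 is narrower than 16:10, so it spans the full height.
The feature is 3675 × 5/4 ≈ 4593.75 px wide.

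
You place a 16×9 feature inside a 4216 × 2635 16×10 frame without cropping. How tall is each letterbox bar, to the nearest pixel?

16×9 is wider than 16×10, so it spans the full width.
Content height = 4216 × 9/16 ≈ 2371.50 px.
Black = 2635 − 2371.50 = 263.50 px, or 131.75 per bar.

132 px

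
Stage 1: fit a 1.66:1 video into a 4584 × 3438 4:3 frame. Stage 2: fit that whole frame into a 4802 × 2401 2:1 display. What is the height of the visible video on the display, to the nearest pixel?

1929 px

Inside the 4584×3438 canvas the video is width-limited at 4584.00 × 2761.45.
The 4:3 canvas is height-limited in 4802×2401, giving 3201.33 × 2401.00; scale factor 0.6984.
The video scales with it: height 2761.45 × 0.6984 ≈ 1928.51.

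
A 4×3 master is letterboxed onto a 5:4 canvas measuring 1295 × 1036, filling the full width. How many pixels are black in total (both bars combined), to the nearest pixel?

83851 pixels

Content height = 1295 × 3/4 ≈ 971.2500 px.
1036 − 971.2500 = 64.7500 px of bars.
Bar area = 64.7500 × 1295 ≈ 83851 px.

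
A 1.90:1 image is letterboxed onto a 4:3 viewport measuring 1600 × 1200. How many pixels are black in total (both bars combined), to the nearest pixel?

572632 pixels

1.90:1 (1.900) > 4:3 (1.333), so the image fills the width.
The image is 1600 / 1.900 ≈ 842.1053 px tall.
Leftover height: 1200 − 842.1053 = 357.8947 px.
That's 357.8947 × 1600 ≈ 572632 black pixels.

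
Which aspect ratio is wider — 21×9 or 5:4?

21×9

21×9 = 2.333 and 5:4 = 1.25; 2.333 > 1.25.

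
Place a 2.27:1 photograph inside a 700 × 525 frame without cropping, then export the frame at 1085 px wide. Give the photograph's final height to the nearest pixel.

At 700×525 the photograph is width-limited, so height = 700 / 2.270 ≈ 308.37 px.
The frame scales by 1085/700 = 1.5500; 308.37 × 1.5500 ≈ 477.97 px.

478 px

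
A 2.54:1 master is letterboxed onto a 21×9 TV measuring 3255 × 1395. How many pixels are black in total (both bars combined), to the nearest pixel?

369455 pixels

Since 2.540 > 2.333, the master is width-limited.
That makes the image 1281.4961 px tall (3255 / 2.540).
1395 − 1281.4961 = 113.5039 px of bars.
Across the 3255-px span: 113.5039 × 3255 ≈ 369455 px.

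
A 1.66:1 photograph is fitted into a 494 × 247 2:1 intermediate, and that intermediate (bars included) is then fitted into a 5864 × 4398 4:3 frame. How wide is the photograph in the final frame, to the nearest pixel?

1.66:1 in 494×247: fills the height, so the photograph is 410.02 × 247.00.
2:1 in 5864×4398: fills the width, so the intermediate becomes 5864.00 × 2932.00 — a scale of ×11.8704.
So the photograph's width is 410.02 × 11.8704 ≈ 4867.12.

4867 px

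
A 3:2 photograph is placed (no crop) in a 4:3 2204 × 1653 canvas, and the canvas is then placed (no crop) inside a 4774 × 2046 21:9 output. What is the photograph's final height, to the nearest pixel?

First fit — 3:2 into 2204×1653 spans the width: 2204.00 × 1469.33.
The 4:3 canvas is height-limited in 4774×2046, giving 2728.00 × 2046.00; scale factor 1.2377.
The photograph scales with it: height 1469.33 × 1.2377 ≈ 1818.67.

1819 px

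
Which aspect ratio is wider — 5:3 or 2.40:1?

2.40:1

5:3 = 1.667 and 2.4; 2.4 > 1.667.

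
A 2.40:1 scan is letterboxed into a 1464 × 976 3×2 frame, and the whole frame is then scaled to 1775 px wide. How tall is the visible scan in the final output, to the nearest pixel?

In the 1464×976 frame the scan fills the width: height = 1464 / 2.400 ≈ 610.00 px.
Resizing to 1775 px wide multiplies everything by 1.2124: 610.00 → 739.58 px.

740 px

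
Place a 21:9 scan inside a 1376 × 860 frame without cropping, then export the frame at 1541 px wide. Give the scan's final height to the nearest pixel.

660 px

Fitted into 1376×860, the scan spans the width; its height is 1376 × 9/21 ≈ 589.71 px.
The frame scales by 1541/1376 = 1.1199; 589.71 × 1.1199 ≈ 660.43 px.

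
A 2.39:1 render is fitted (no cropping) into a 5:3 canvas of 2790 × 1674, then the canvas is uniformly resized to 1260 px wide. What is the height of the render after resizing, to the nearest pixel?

527 px

At 2790×1674 the render is width-limited, so height = 2790 / 2.390 ≈ 1167.36 px.
The frame scales by 1260/2790 = 0.4516; 1167.36 × 0.4516 ≈ 527.20 px.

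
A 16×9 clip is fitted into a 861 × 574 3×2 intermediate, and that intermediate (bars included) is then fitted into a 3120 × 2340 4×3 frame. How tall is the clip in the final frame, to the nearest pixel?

First fit — 16×9 into 861×574 spans the width: 861.00 × 484.31.
Second fit — the 3×2 canvas into 3120×2340 spans the width: 3120.00 × 2080.00 (×3.6237 from 861×574).
Applying the same ×3.6237: 484.31 → 1755.00.

1755 px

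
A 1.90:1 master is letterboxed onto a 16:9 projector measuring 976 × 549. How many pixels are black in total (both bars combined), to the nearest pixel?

34468 pixels

Since 1.900 > 1.778, the master is width-limited.
Content height = 976 / 1.900 ≈ 513.6842 px.
Leftover height: 549 − 513.6842 = 35.3158 px.
Across the 976-px span: 35.3158 × 976 ≈ 34468 px.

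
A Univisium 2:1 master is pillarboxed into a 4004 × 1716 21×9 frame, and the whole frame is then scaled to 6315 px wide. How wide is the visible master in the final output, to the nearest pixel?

Fitted into 4004×1716, the master spans the height; its width is 1716 × 2/1 ≈ 3432.00 px.
The frame scales by 6315/4004 = 1.5772; 3432.00 × 1.5772 ≈ 5412.86 px.

5413 px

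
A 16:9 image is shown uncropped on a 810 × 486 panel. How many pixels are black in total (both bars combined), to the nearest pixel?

24604 pixels

Since 1.778 > 1.667, the image is width-limited.
The image is 810 × 9/16 ≈ 455.6250 px tall.
486 − 455.6250 = 30.3750 px of bars.
Across the 810-px span: 30.3750 × 810 ≈ 24604 px.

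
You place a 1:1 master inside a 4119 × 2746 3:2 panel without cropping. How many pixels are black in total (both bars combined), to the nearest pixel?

3770258 pixels

1:1 (1.000) < 3:2 (1.500), so the master fills the height.
Content width = 2746 × 1/1 ≈ 2746.0000 px.
Black = 4119 − 2746.0000 = 1373.0000 px.
Bar area = 1373.0000 × 2746 ≈ 3770258 px.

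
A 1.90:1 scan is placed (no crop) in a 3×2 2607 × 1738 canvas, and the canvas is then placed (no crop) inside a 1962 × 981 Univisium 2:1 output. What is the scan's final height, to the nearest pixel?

774 px

1.90:1 in 2607×1738: fills the width, so the scan is 2607.00 × 1372.11.
3×2 in 1962×981: fills the height, so the intermediate becomes 1471.50 × 981.00 — a scale of ×0.5644.
Applying the same ×0.5644: 1372.11 → 774.47.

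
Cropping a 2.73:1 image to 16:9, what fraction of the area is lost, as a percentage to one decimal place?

Going from 2.73:1 to 16:9 means cutting width while keeping height.
(1.778)/(2.730) ≈ 0.651 of the area survives, leaving 34.88% discarded.

34.9%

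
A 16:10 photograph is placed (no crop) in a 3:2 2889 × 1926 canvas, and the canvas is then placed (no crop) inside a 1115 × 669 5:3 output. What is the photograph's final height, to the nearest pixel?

First fit — 16:10 into 2889×1926 spans the width: 2889.00 × 1805.62.
3:2 in 1115×669: fills the height, so the intermediate becomes 1003.50 × 669.00 — a scale of ×0.3474.
So the photograph's height is 1805.62 × 0.3474 ≈ 627.19.

627 px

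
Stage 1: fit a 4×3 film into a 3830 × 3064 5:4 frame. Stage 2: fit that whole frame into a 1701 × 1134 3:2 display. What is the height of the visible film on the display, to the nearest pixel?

First fit — 4×3 into 3830×3064 spans the width: 3830.00 × 2872.50.
Second fit — the 5:4 canvas into 1701×1134 spans the height: 1417.50 × 1134.00 (×0.3701 from 3830×3064).
Applying the same ×0.3701: 2872.50 → 1063.12.

1063 px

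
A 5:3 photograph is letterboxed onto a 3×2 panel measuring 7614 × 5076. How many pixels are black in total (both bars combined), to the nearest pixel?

3864866 pixels

5:3 is wider than 3×2, so it spans the full width.
The photograph is 7614 × 3/5 ≈ 4568.4000 px tall.
5076 − 4568.4000 = 507.6000 px of bars.
Bar area = 507.6000 × 7614 ≈ 3864866 px.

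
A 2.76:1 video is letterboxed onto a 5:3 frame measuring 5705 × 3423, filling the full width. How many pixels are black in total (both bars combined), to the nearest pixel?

Content height = 5705 / 2.760 ≈ 2067.0290 px.
Leftover height: 3423 − 2067.0290 = 1355.9710 px.
Bar area = 1355.9710 × 5705 ≈ 7735815 px.

7735815 pixels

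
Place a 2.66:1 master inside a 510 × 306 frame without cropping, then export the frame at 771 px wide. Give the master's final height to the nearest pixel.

At 510×306 the master is width-limited, so height = 510 / 2.660 ≈ 191.73 px.
The frame scales by 771/510 = 1.5118; 191.73 × 1.5118 ≈ 289.85 px.

290 px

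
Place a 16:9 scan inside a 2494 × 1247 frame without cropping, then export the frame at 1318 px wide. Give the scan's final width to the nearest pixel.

1172 px

Fitted into 2494×1247, the scan spans the height; its width is 1247 × 16/9 ≈ 2216.89 px.
Resizing to 1318 px wide multiplies everything by 0.5285: 2216.89 → 1171.56 px.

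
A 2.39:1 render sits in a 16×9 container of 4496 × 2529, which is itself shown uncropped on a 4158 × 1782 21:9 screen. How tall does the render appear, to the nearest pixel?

1326 px

Inside the 4496×2529 canvas the render is width-limited at 4496.00 × 1881.17.
The 16×9 canvas is height-limited in 4158×1782, giving 3168.00 × 1782.00; scale factor 0.7046.
The render scales with it: height 1881.17 × 0.7046 ≈ 1325.52.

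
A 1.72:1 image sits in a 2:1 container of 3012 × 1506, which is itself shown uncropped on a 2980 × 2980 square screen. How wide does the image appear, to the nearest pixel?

2563 px

First fit — 1.72:1 into 3012×1506 spans the height: 2590.32 × 1506.00.
2:1 in 2980×2980: fills the width, so the intermediate becomes 2980.00 × 1490.00 — a scale of ×0.9894.
The image scales with it: width 2590.32 × 0.9894 ≈ 2562.80.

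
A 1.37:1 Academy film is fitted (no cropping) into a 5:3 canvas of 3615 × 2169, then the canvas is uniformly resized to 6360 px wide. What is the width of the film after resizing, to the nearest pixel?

5228 px

In the 3615×2169 frame the film fills the height: width = 2169 × 1.370 ≈ 2971.53 px.
The frame scales by 6360/3615 = 1.7593; 2971.53 × 1.7593 ≈ 5227.92 px.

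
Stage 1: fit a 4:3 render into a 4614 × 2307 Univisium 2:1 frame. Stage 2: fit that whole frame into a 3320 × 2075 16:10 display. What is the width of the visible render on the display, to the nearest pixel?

Inside the 4614×2307 canvas the render is height-limited at 3076.00 × 2307.00.
Univisium 2:1 in 3320×2075: fills the width, so the intermediate becomes 3320.00 × 1660.00 — a scale of ×0.7195.
The render scales with it: width 3076.00 × 0.7195 ≈ 2213.33.

2213 px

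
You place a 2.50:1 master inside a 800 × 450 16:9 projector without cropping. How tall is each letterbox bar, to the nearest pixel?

65 px

2.50:1 (2.500) > 16:9 (1.778), so the master fills the width.
Content height = 800 / 2.500 ≈ 320.00 px.
Leftover height: 450 − 320.00 = 130.00 px → 65.00 each side.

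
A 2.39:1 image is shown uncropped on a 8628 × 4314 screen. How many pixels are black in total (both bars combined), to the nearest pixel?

Since 2.390 > 2.000, the image is width-limited.
The image is 8628 / 2.390 ≈ 3610.0418 px tall.
Leftover height: 4314 − 3610.0418 = 703.9582 px.
Across the 8628-px span: 703.9582 × 8628 ≈ 6073751 px.

6073751 pixels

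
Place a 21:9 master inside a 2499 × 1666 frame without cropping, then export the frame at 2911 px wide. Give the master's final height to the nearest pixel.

1248 px

At 2499×1666 the master is width-limited, so height = 2499 × 9/21 ≈ 1071.00 px.
Resizing to 2911 px wide multiplies everything by 1.1649: 1071.00 → 1247.57 px.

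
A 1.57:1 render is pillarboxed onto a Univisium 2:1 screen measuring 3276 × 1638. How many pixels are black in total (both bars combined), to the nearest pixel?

Since 1.570 < 2.000, the render is height-limited.
Content width = 1638 × 1.570 ≈ 2571.6600 px.
Black = 3276 − 2571.6600 = 704.3400 px.
That's 704.3400 × 1638 ≈ 1153709 black pixels.

1153709 pixels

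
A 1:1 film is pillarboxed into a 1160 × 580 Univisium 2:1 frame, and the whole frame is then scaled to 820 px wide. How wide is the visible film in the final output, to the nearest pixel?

410 px

Fitted into 1160×580, the film spans the height; its width is 580 × 1/1 ≈ 580.00 px.
Resizing to 820 px wide multiplies everything by 0.7069: 580.00 → 410.00 px.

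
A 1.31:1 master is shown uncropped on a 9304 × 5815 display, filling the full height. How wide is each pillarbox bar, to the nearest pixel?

843 px

The master is 5815 × 1.310 ≈ 7617.65 px wide.
9304 − 7617.65 = 1686.35 px of bars (843.17 each).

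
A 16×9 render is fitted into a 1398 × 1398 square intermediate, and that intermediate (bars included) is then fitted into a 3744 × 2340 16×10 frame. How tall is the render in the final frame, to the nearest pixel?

First fit — 16×9 into 1398×1398 spans the width: 1398.00 × 786.38.
The square canvas is height-limited in 3744×2340, giving 2340.00 × 2340.00; scale factor 1.6738.
Applying the same ×1.6738: 786.38 → 1316.25.

1316 px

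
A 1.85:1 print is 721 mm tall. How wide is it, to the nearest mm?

1334 mm

At 1.85:1, 721 × 1.850 ≈ 1333.85.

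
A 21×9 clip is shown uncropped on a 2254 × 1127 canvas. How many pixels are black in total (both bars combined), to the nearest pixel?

21×9 (2.333) > 2:1 (2.000), so the clip fills the width.
The clip is 2254 × 9/21 ≈ 966.0000 px tall.
1127 − 966.0000 = 161.0000 px of bars.
Across the 2254-px span: 161.0000 × 2254 ≈ 362894 px.

362894 pixels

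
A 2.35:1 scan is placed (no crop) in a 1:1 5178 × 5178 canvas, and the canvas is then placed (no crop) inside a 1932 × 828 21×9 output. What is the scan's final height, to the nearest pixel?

352 px

Inside the 5178×5178 canvas the scan is width-limited at 5178.00 × 2203.40.
The 1:1 canvas is height-limited in 1932×828, giving 828.00 × 828.00; scale factor 0.1599.
So the scan's height is 2203.40 × 0.1599 ≈ 352.34.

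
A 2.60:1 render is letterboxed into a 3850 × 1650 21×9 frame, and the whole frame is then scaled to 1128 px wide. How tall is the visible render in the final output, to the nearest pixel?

Fitted into 3850×1650, the render spans the width; its height is 3850 / 2.600 ≈ 1480.77 px.
Scaling 3850 → 1128 is ×0.2930, so the height becomes 1480.77 × 0.2930 ≈ 433.85 px.

434 px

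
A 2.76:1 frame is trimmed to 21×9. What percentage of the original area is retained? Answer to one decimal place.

84.5%

Going from 2.76:1 to 21×9 means cutting width while keeping height.
(2.333)/(2.760) ≈ 0.845 of the area survives.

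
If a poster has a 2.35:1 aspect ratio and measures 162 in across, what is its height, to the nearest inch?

162 / 2.350 = 68.94.

69 in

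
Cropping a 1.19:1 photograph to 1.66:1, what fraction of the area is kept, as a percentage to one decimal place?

71.7%

Going from 1.19:1 to 1.66:1 means cutting height while keeping width.
Area ratio = (1.190)/(1.660) = 71.69% retained.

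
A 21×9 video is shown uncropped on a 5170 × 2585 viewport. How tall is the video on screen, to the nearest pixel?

21×9 is wider than 2:1, so it spans the full width.
That makes the image 2215.71 px tall (5170 × 9/21).

2216 px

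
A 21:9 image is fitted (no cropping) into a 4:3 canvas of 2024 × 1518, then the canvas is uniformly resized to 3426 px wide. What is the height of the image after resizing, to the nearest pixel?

1468 px

In the 2024×1518 frame the image fills the width: height = 2024 × 9/21 ≈ 867.43 px.
The frame scales by 3426/2024 = 1.6927; 867.43 × 1.6927 ≈ 1468.29 px.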